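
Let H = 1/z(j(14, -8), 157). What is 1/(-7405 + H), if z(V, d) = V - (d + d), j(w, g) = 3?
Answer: -311/2302956 ≈ -0.00013504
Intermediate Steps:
z(V, d) = V - 2*d
H = -1/311 (H = 1/(3 - 2*157) = 1/(3 - 314) = 1/(-311) = -1/311 ≈ -0.0032154)
1/(-7405 + H) = 1/(-7405 - 1/311) = 1/(-2302956/311) = -311/2302956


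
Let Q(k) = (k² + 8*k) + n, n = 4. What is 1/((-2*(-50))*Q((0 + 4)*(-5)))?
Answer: 1/24400 ≈ 4.0984e-5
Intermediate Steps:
Q(k) = 4 + k² + 8*k (Q(k) = (k² + 8*k) + 4 = 4 + k² + 8*k)
1/((-2*(-50))*Q((0 + 4)*(-5))) = 1/((-2*(-50))*(4 + ((0 + 4)*(-5))² + 8*((0 + 4)*(-5)))) = 1/(100*(4 + (4*(-5))² + 8*(4*(-5)))) = 1/(100*(4 + (-20)² + 8*(-20))) = 1/(100*(4 + 400 - 160)) = 1/(100*244) = 1/24400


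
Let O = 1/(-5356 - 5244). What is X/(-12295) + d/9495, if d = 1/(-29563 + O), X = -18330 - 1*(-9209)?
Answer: 5427774400771579/7316575658147205 ≈ 0.74185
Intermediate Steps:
O = -1/10600 (O = 1/(-10600) = -1/10600 ≈ -9.4340e-5)
X = -9121 (X = -18330 + 9209 = -9121)
d = -10600/313367801 (d = 1/(-29563 - 1/10600) = 1/(-313367801/10600) = -10600/313367801 ≈ -3.3826e-5)
X/(-12295) + d/9495 = -9121/(-12295) - 10600/313367801/9495 = -9121*(-1/12295) - 10600/313367801*1/9495 = 9121/12295 - 2120/595085454099 = 5427774400771579/7316575658147205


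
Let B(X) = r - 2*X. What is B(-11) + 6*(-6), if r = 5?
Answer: -9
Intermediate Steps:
B(X) = 5 - 2*X
B(-11) + 6*(-6) = (5 - 2*(-11)) + 6*(-6) = (5 + 22) - 36 = 27 - 36 = -9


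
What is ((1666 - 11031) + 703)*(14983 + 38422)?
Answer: -462594110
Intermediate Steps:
((1666 - 11031) + 703)*(14983 + 38422) = (-9365 + 703)*53405 = -8662*53405 = -462594110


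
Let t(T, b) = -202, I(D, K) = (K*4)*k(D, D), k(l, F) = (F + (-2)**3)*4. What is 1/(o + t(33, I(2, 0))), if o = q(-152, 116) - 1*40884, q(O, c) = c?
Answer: -1/40970 ≈ -2.4408e-5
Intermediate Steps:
k(l, F) = -32 + 4*F (k(l, F) = (F - 8)*4 = (-8 + F)*4 = -32 + 4*F)
I(D, K) = 4*K*(-32 + 4*D) (I(D, K) = (K*4)*(-32 + 4*D) = (4*K)*(-32 + 4*D) = 4*K*(-32 + 4*D))
o = -40768 (o = 116 - 1*40884 = 116 - 40884 = -40768)
1/(o + t(33, I(2, 0))) = 1/(-40768 - 202) = 1/(-40970) = -1/40970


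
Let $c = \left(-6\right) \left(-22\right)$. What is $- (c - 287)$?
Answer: $155$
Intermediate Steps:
$c = 132$
$- (c - 287) = - (132 - 287) = \left(-1\right) \left(-155\right) = 155$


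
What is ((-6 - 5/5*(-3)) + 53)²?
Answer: 2500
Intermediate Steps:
((-6 - 5/5*(-3)) + 53)² = ((-6 - 5*⅕*(-3)) + 53)² = ((-6 - 1*(-3)) + 53)² = ((-6 + 3) + 53)² = (-3 + 53)² = 50² = 2500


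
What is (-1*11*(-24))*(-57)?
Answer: -15048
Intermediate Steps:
(-1*11*(-24))*(-57) = -11*(-24)*(-57) = 264*(-57) = -15048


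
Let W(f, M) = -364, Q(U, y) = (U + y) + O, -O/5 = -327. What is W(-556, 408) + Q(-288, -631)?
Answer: 352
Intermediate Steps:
O = 1635 (O = -5*(-327) = 1635)
Q(U, y) = 1635 + U + y (Q(U, y) = (U + y) + 1635 = 1635 + U + y)
W(-556, 408) + Q(-288, -631) = -364 + (1635 - 288 - 631) = -364 + 716 = 352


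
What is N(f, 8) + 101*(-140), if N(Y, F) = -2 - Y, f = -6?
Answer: -14136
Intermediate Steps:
N(f, 8) + 101*(-140) = (-2 - 1*(-6)) + 101*(-140) = (-2 + 6) - 14140 = 4 - 14140 = -14136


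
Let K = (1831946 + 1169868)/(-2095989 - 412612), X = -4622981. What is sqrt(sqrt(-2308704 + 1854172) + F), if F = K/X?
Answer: sqrt(34812681626316879934 + 268990780359686783262591122*I*sqrt(113633))/11597214759581 ≈ 18.36 + 18.36*I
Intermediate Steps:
K = -3001814/2508601 (K = 3001814/(-2508601) = 3001814*(-1/2508601) = -3001814/2508601 ≈ -1.1966)
F = 3001814/11597214759581 (F = -3001814/2508601/(-4622981) = -3001814/2508601*(-1/4622981) = 3001814/11597214759581 ≈ 2.5884e-7)
sqrt(sqrt(-2308704 + 1854172) + F) = sqrt(sqrt(-2308704 + 1854172) + 3001814/11597214759581) = sqrt(sqrt(-454532) + 3001814/11597214759581) = sqrt(2*I*sqrt(113633) + 3001814/11597214759581) = sqrt(3001814/11597214759581 + 2*I*sqrt(113633))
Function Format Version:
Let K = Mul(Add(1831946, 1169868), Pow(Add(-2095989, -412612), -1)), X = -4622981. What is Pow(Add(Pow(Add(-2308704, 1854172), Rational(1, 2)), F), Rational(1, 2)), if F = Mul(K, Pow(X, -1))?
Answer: Mul(Rational(1, 11597214759581), Pow(Add(34812681626316879934, Mul(268990780359686783262591122, I, Pow(113633, Rational(1, 2)))), Rational(1, 2))) ≈ Add(18.360, Mul(18.360, I))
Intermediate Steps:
K = Rational(-3001814, 2508601) (K = Mul(3001814, Pow(-2508601, -1)) = Mul(3001814, Rational(-1, 2508601)) = Rational(-3001814, 2508601) ≈ -1.1966)
F = Rational(3001814, 11597214759581) (F = Mul(Rational(-3001814, 2508601), Pow(-4622981, -1)) = Mul(Rational(-3001814, 2508601), Rational(-1, 4622981)) = Rational(3001814, 11597214759581) ≈ 2.5884e-7)
Pow(Add(Pow(Add(-2308704, 1854172), Rational(1, 2)), F), Rational(1, 2)) = Pow(Add(Pow(Add(-2308704, 1854172), Rational(1, 2)), Rational(3001814, 11597214759581)), Rational(1, 2)) = Pow(Add(Pow(-454532, Rational(1, 2)), Rational(3001814, 11597214759581)), Rational(1, 2)) = Pow(Add(Mul(2, I, Pow(113633, Rational(1, 2))), Rational(3001814, 11597214759581)), Rational(1, 2)) = Pow(Add(Rational(3001814, 11597214759581), Mul(2, I, Pow(113633, Rational(1, 2)))), Rational(1, 2))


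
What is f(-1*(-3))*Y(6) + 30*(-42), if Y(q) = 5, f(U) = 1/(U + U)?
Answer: -7555/6 ≈ -1259.2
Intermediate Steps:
f(U) = 1/(2*U)
f(-1*(-3))*Y(6) + 30*(-42) = (1/(2*((-1*(-3)))))*5 + 30*(-42) = ((½)/3)*5 - 1260 = ((½)*(⅓))*5 - 1260 = (⅙)*5 - 1260 = ⅚ - 1260 = -7555/6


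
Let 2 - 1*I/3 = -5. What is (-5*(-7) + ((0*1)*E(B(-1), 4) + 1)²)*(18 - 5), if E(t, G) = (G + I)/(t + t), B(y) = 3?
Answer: 468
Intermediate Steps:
I = 21 (I = 6 - 3*(-5) = 6 + 15 = 21)
E(t, G) = (21 + G)/(2*t) (E(t, G) = (G + 21)/(t + t) = (21 + G)/((2*t)) = (21 + G)*(1/(2*t)) = (21 + G)/(2*t))
(-5*(-7) + ((0*1)*E(B(-1), 4) + 1)²)*(18 - 5) = (-5*(-7) + ((0*1)*((½)*(21 + 4)/3) + 1)²)*(18 - 5) = (35 + (0*((½)*(⅓)*25) + 1)²)*13 = (35 + (0*(25/6) + 1)²)*13 = (35 + (0 + 1)²)*13 = (35 + 1²)*13 = (35 + 1)*13 = 36*13 = 468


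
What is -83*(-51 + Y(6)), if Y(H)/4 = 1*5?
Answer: 2573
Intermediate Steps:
Y(H) = 20 (Y(H) = 4*(1*5) = 4*5 = 20)
-83*(-51 + Y(6)) = -83*(-51 + 20) = -83*(-31) = 2573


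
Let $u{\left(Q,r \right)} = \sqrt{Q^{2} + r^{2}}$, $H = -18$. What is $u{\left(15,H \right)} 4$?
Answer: $12 \sqrt{61} \approx 93.723$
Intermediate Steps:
$u{\left(15,H \right)} 4 = \sqrt{15^{2} + \left(-18\right)^{2}} \cdot 4 = \sqrt{225 + 324} \cdot 4 = \sqrt{549} \cdot 4 = 3 \sqrt{61} \cdot 4 = 12 \sqrt{61}$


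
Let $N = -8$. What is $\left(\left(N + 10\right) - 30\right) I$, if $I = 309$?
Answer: $-8652$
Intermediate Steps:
$\left(\left(N + 10\right) - 30\right) I = \left(\left(-8 + 10\right) - 30\right) 309 = \left(2 - 30\right) 309 = \left(-28\right) 309 = -8652$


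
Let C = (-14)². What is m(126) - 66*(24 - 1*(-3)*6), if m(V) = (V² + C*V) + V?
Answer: 37926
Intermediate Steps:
C = 196
m(V) = V² + 197*V (m(V) = (V² + 196*V) + V = V² + 197*V)
m(126) - 66*(24 - 1*(-3)*6) = 126*(197 + 126) - 66*(24 - 1*(-3)*6) = 126*323 - 66*(24 + 3*6) = 40698 - 66*(24 + 18) = 40698 - 66*42 = 40698 - 1*2772 = 40698 - 2772 = 37926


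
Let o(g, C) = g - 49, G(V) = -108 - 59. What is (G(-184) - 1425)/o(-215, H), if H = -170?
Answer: 199/33 ≈ 6.0303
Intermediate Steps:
G(V) = -167
o(g, C) = -49 + g
(G(-184) - 1425)/o(-215, H) = (-167 - 1425)/(-49 - 215) = -1592/(-264) = -1592*(-1/264) = 199/33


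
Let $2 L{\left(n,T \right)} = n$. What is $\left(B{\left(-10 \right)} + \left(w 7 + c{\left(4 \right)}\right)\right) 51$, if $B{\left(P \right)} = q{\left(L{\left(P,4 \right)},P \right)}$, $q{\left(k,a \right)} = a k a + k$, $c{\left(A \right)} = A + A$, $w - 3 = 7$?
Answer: $-21777$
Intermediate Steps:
$w = 10$ ($w = 3 + 7 = 10$)
$c{\left(A \right)} = 2 A$
$L{\left(n,T \right)} = \frac{n}{2}$
$q{\left(k,a \right)} = k + k a^{2}$ ($q{\left(k,a \right)} = k a^{2} + k = k + k a^{2}$)
$B{\left(P \right)} = \frac{P \left(1 + P^{2}\right)}{2}$ ($B{\left(P \right)} = \frac{P}{2} \left(1 + P^{2}\right) = \frac{P \left(1 + P^{2}\right)}{2}$)
$\left(B{\left(-10 \right)} + \left(w 7 + c{\left(4 \right)}\right)\right) 51 = \left(\frac{1}{2} \left(-10\right) \left(1 + \left(-10\right)^{2}\right) + \left(10 \cdot 7 + 2 \cdot 4\right)\right) 51 = \left(\frac{1}{2} \left(-10\right) \left(1 + 100\right) + \left(70 + 8\right)\right) 51 = \left(\frac{1}{2} \left(-10\right) 101 + 78\right) 51 = \left(-505 + 78\right) 51 = \left(-427\right) 51 = -21777$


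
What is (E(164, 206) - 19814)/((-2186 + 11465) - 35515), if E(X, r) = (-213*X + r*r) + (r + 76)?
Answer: 3007/6559 ≈ 0.45845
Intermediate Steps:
E(X, r) = 76 + r + r² - 213*X (E(X, r) = (-213*X + r²) + (76 + r) = (r² - 213*X) + (76 + r) = 76 + r + r² - 213*X)
(E(164, 206) - 19814)/((-2186 + 11465) - 35515) = ((76 + 206 + 206² - 213*164) - 19814)/((-2186 + 11465) - 35515) = ((76 + 206 + 42436 - 34932) - 19814)/(9279 - 35515) = (7786 - 19814)/(-26236) = -12028*(-1/26236) = 3007/6559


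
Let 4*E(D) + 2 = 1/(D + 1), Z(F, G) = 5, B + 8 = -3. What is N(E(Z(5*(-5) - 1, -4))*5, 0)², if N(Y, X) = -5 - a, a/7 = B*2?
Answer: 22201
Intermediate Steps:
B = -11 (B = -8 - 3 = -11)
a = -154 (a = 7*(-11*2) = 7*(-22) = -154)
E(D) = -½ + 1/(4*(1 + D)) (E(D) = -½ + 1/(4*(D + 1)) = -½ + 1/(4*(1 + D)))
N(Y, X) = 149 (N(Y, X) = -5 - 1*(-154) = -5 + 154 = 149)
N(E(Z(5*(-5) - 1, -4))*5, 0)² = 149² = 22201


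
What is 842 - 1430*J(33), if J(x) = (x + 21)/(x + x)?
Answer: -328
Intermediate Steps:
J(x) = (21 + x)/(2*x) (J(x) = (21 + x)/((2*x)) = (21 + x)*(1/(2*x)) = (21 + x)/(2*x))
842 - 1430*J(33) = 842 - 715*(21 + 33)/33 = 842 - 715*54/33 = 842 - 1430*9/11 = 842 - 1170 = -328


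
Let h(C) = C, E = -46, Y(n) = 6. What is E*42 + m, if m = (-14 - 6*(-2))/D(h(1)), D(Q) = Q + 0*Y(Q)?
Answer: -1934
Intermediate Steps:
D(Q) = Q (D(Q) = Q + 0*6 = Q + 0 = Q)
m = -2 (m = (-14 - 6*(-2))/1 = (-14 - 1*(-12))*1 = (-14 + 12)*1 = -2*1 = -2)
E*42 + m = -46*42 - 2 = -1932 - 2 = -1934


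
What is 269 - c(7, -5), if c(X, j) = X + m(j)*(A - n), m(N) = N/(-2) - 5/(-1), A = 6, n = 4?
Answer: 247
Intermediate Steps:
m(N) = 5 - N/2 (m(N) = N*(-½) - 5*(-1) = -N/2 + 5 = 5 - N/2)
c(X, j) = 10 + X - j (c(X, j) = X + (5 - j/2)*(6 - 1*4) = X + (5 - j/2)*(6 - 4) = X + (5 - j/2)*2 = X + (10 - j) = 10 + X - j)
269 - c(7, -5) = 269 - (10 + 7 - 1*(-5)) = 269 - (10 + 7 + 5) = 269 - 1*22 = 269 - 22 = 247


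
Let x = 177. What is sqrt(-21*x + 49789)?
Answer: 2*sqrt(11518) ≈ 214.64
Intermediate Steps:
sqrt(-21*x + 49789) = sqrt(-21*177 + 49789) = sqrt(-3717 + 49789) = sqrt(46072) = 2*sqrt(11518)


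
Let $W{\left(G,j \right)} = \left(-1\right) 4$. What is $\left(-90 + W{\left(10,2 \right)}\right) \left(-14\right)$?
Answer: $1316$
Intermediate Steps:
$W{\left(G,j \right)} = -4$
$\left(-90 + W{\left(10,2 \right)}\right) \left(-14\right) = \left(-90 - 4\right) \left(-14\right) = \left(-94\right) \left(-14\right) = 1316$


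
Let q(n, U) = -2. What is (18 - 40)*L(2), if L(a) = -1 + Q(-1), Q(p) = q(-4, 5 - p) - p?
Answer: 44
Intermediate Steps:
Q(p) = -2 - p
L(a) = -2 (L(a) = -1 + (-2 - 1*(-1)) = -1 + (-2 + 1) = -1 - 1 = -2)
(18 - 40)*L(2) = (18 - 40)*(-2) = -22*(-2) = 44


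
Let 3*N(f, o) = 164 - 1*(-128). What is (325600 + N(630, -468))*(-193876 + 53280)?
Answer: -137375226832/3 ≈ -4.5792e+10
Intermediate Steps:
N(f, o) = 292/3 (N(f, o) = (164 - 1*(-128))/3 = (164 + 128)/3 = (1/3)*292 = 292/3)
(325600 + N(630, -468))*(-193876 + 53280) = (325600 + 292/3)*(-193876 + 53280) = (977092/3)*(-140596) = -137375226832/3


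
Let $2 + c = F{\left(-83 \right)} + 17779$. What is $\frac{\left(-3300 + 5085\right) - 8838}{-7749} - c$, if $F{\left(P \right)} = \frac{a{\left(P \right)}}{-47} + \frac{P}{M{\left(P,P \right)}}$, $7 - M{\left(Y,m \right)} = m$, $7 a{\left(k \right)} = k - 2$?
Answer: $- \frac{2397727207}{134890} \approx -17775.0$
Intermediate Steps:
$a{\left(k \right)} = - \frac{2}{7} + \frac{k}{7}$ ($a{\left(k \right)} = \frac{k - 2}{7} = \frac{-2 + k}{7} = - \frac{2}{7} + \frac{k}{7}$)
$M{\left(Y,m \right)} = 7 - m$
$F{\left(P \right)} = \frac{2}{329} - \frac{P}{329} + \frac{P}{7 - P}$ ($F{\left(P \right)} = \frac{- \frac{2}{7} + \frac{P}{7}}{-47} + \frac{P}{7 - P} = \left(- \frac{2}{7} + \frac{P}{7}\right) \left(- \frac{1}{47}\right) + \frac{P}{7 - P} = \left(\frac{2}{329} - \frac{P}{329}\right) + \frac{P}{7 - P} = \frac{2}{329} - \frac{P}{329} + \frac{P}{7 - P}$)
$c = \frac{526357313}{29610}$ ($c = -2 + \left(\frac{\left(-1\right) \left(-83\right) + \frac{\left(-7 - 83\right) \left(2 - -83\right)}{329}}{-7 - 83} + 17779\right) = -2 + \left(\frac{83 + \frac{1}{329} \left(-90\right) \left(2 + 83\right)}{-90} + 17779\right) = -2 + \left(- \frac{83 + \frac{1}{329} \left(-90\right) 85}{90} + 17779\right) = -2 + \left(- \frac{83 - \frac{7650}{329}}{90} + 17779\right) = -2 + \left(\left(- \frac{1}{90}\right) \frac{19657}{329} + 17779\right) = -2 + \left(- \frac{19657}{29610} + 17779\right) = -2 + \frac{526416533}{29610} = \frac{526357313}{29610} \approx 17776.0$)
$\frac{\left(-3300 + 5085\right) - 8838}{-7749} - c = \frac{\left(-3300 + 5085\right) - 8838}{-7749} - \frac{526357313}{29610} = \left(1785 - 8838\right) \left(- \frac{1}{7749}\right) - \frac{526357313}{29610} = \left(-7053\right) \left(- \frac{1}{7749}\right) - \frac{526357313}{29610} = \frac{2351}{2583} - \frac{526357313}{29610} = - \frac{2397727207}{134890}$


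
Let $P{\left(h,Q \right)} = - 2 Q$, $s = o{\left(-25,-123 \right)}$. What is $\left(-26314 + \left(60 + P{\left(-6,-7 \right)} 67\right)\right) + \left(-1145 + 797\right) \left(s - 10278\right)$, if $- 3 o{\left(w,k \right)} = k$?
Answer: $3537160$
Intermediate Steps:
$o{\left(w,k \right)} = - \frac{k}{3}$
$s = 41$ ($s = \left(- \frac{1}{3}\right) \left(-123\right) = 41$)
$\left(-26314 + \left(60 + P{\left(-6,-7 \right)} 67\right)\right) + \left(-1145 + 797\right) \left(s - 10278\right) = \left(-26314 + \left(60 + \left(-2\right) \left(-7\right) 67\right)\right) + \left(-1145 + 797\right) \left(41 - 10278\right) = \left(-26314 + \left(60 + 14 \cdot 67\right)\right) - -3562476 = \left(-26314 + \left(60 + 938\right)\right) + 3562476 = \left(-26314 + 998\right) + 3562476 = -25316 + 3562476 = 3537160$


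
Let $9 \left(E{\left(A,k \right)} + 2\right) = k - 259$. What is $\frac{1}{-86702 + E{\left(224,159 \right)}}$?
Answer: $- \frac{9}{780436} \approx -1.1532 \cdot 10^{-5}$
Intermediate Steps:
$E{\left(A,k \right)} = - \frac{277}{9} + \frac{k}{9}$ ($E{\left(A,k \right)} = -2 + \frac{k - 259}{9} = -2 + \frac{-259 + k}{9} = -2 + \left(- \frac{259}{9} + \frac{k}{9}\right) = - \frac{277}{9} + \frac{k}{9}$)
$\frac{1}{-86702 + E{\left(224,159 \right)}} = \frac{1}{-86702 + \left(- \frac{277}{9} + \frac{1}{9} \cdot 159\right)} = \frac{1}{-86702 + \left(- \frac{277}{9} + \frac{53}{3}\right)} = \frac{1}{-86702 - \frac{118}{9}} = \frac{1}{- \frac{780436}{9}} = - \frac{9}{780436}$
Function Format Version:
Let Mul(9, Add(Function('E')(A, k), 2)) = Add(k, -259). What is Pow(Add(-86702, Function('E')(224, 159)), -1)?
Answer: Rational(-9, 780436) ≈ -1.1532e-5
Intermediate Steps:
Function('E')(A, k) = Add(Rational(-277, 9), Mul(Rational(1, 9), k)) (Function('E')(A, k) = Add(-2, Mul(Rational(1, 9), Add(k, -259))) = Add(-2, Mul(Rational(1, 9), Add(-259, k))) = Add(-2, Add(Rational(-259, 9), Mul(Rational(1, 9), k))) = Add(Rational(-277, 9), Mul(Rational(1, 9), k)))
Pow(Add(-86702, Function('E')(224, 159)), -1) = Pow(Add(-86702, Add(Rational(-277, 9), Mul(Rational(1, 9), 159))), -1) = Pow(Add(-86702, Add(Rational(-277, 9), Rational(53, 3))), -1) = Pow(Add(-86702, Rational(-118, 9)), -1) = Pow(Rational(-780436, 9), -1) = Rational(-9, 780436)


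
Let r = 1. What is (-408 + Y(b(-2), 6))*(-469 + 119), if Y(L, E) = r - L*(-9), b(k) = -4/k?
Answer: 136150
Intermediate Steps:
Y(L, E) = 1 + 9*L (Y(L, E) = 1 - L*(-9) = 1 - (-9)*L = 1 + 9*L)
(-408 + Y(b(-2), 6))*(-469 + 119) = (-408 + (1 + 9*(-4/(-2))))*(-469 + 119) = (-408 + (1 + 9*(-4*(-½))))*(-350) = (-408 + (1 + 9*2))*(-350) = (-408 + (1 + 18))*(-350) = (-408 + 19)*(-350) = -389*(-350) = 136150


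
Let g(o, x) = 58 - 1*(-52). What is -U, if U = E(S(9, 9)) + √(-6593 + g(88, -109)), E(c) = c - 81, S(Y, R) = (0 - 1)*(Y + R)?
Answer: 99 - I*√6483 ≈ 99.0 - 80.517*I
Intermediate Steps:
g(o, x) = 110 (g(o, x) = 58 + 52 = 110)
S(Y, R) = -R - Y (S(Y, R) = -(R + Y) = -R - Y)
E(c) = -81 + c
U = -99 + I*√6483 (U = (-81 + (-1*9 - 1*9)) + √(-6593 + 110) = (-81 + (-9 - 9)) + √(-6483) = (-81 - 18) + I*√6483 = -99 + I*√6483 ≈ -99.0 + 80.517*I)
-U = -(-99 + I*√6483) = 99 - I*√6483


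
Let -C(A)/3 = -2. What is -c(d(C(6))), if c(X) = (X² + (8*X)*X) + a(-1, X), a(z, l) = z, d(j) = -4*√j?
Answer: -863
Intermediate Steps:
C(A) = 6 (C(A) = -3*(-2) = 6)
c(X) = -1 + 9*X² (c(X) = (X² + (8*X)*X) - 1 = (X² + 8*X²) - 1 = 9*X² - 1 = -1 + 9*X²)
-c(d(C(6))) = -(-1 + 9*(-4*√6)²) = -(-1 + 9*96) = -(-1 + 864) = -1*863 = -863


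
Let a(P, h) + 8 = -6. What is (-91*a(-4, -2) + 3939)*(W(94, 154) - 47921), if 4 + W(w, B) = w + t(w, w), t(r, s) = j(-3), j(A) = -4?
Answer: -249363855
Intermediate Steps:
t(r, s) = -4
a(P, h) = -14 (a(P, h) = -8 - 6 = -14)
W(w, B) = -8 + w (W(w, B) = -4 + (w - 4) = -4 + (-4 + w) = -8 + w)
(-91*a(-4, -2) + 3939)*(W(94, 154) - 47921) = (-91*(-14) + 3939)*((-8 + 94) - 47921) = (1274 + 3939)*(86 - 47921) = 5213*(-47835) = -249363855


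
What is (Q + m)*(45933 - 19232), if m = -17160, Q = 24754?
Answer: 202767394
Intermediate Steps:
(Q + m)*(45933 - 19232) = (24754 - 17160)*(45933 - 19232) = 7594*26701 = 202767394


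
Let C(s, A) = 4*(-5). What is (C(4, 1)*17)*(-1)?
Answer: 340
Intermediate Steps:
C(s, A) = -20
(C(4, 1)*17)*(-1) = -20*17*(-1) = -340*(-1) = 340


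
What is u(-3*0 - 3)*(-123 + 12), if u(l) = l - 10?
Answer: 1443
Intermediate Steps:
u(l) = -10 + l
u(-3*0 - 3)*(-123 + 12) = (-10 + (-3*0 - 3))*(-123 + 12) = (-10 + (0 - 3))*(-111) = (-10 - 3)*(-111) = -13*(-111) = 1443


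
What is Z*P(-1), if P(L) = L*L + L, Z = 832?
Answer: 0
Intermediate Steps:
P(L) = L + L² (P(L) = L² + L = L + L²)
Z*P(-1) = 832*(-(1 - 1)) = 832*(-1*0) = 832*0 = 0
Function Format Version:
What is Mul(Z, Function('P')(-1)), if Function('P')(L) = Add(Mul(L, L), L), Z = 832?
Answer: 0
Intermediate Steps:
Function('P')(L) = Add(L, Pow(L, 2)) (Function('P')(L) = Add(Pow(L, 2), L) = Add(L, Pow(L, 2)))
Mul(Z, Function('P')(-1)) = Mul(832, Mul(-1, Add(1, -1))) = Mul(832, Mul(-1, 0)) = Mul(832, 0) = 0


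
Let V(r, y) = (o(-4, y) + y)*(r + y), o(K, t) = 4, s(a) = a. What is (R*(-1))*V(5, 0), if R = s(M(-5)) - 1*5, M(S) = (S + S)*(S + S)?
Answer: -1900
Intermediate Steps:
M(S) = 4*S**2 (M(S) = (2*S)*(2*S) = 4*S**2)
V(r, y) = (4 + y)*(r + y)
R = 95 (R = 4*(-5)**2 - 1*5 = 4*25 - 5 = 100 - 5 = 95)
(R*(-1))*V(5, 0) = (95*(-1))*(0**2 + 4*5 + 4*0 + 5*0) = -95*(0 + 20 + 0 + 0) = -95*20 = -1900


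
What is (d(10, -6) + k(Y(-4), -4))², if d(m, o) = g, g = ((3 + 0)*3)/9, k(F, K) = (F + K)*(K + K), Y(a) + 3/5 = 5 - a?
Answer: 29241/25 ≈ 1169.6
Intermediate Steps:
Y(a) = 22/5 - a (Y(a) = -⅗ + (5 - a) = 22/5 - a)
k(F, K) = 2*K*(F + K) (k(F, K) = (F + K)*(2*K) = 2*K*(F + K))
g = 1 (g = (3*3)*(⅑) = 9*(⅑) = 1)
d(m, o) = 1
(d(10, -6) + k(Y(-4), -4))² = (1 + 2*(-4)*((22/5 - 1*(-4)) - 4))² = (1 + 2*(-4)*((22/5 + 4) - 4))² = (1 + 2*(-4)*(42/5 - 4))² = (1 + 2*(-4)*(22/5))² = (1 - 176/5)² = (-171/5)² = 29241/25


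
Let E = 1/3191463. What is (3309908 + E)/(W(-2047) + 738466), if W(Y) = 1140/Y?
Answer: 21623379929834035/4824339178288806 ≈ 4.4821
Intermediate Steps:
E = 1/3191463 ≈ 3.1334e-7
(3309908 + E)/(W(-2047) + 738466) = (3309908 + 1/3191463)/(1140/(-2047) + 738466) = 10563448915405/(3191463*(1140*(-1/2047) + 738466)) = 10563448915405/(3191463*(-1140/2047 + 738466)) = 10563448915405/(3191463*(1511638762/2047)) = (10563448915405/3191463)*(2047/1511638762) = 21623379929834035/4824339178288806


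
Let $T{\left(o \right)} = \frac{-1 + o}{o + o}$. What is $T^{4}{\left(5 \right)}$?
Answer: $\frac{16}{625} \approx 0.0256$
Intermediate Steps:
$T{\left(o \right)} = \frac{-1 + o}{2 o}$
$T^{4}{\left(5 \right)} = \left(\frac{-1 + 5}{2 \cdot 5}\right)^{4} = \left(\frac{1}{2} \cdot \frac{1}{5} \cdot 4\right)^{4} = \left(\frac{2}{5}\right)^{4} = \frac{16}{625}$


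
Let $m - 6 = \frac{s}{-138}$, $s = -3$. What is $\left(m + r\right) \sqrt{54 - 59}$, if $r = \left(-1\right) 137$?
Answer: $- \frac{6025 i \sqrt{5}}{46} \approx - 292.88 i$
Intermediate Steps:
$m = \frac{277}{46}$ ($m = 6 - \frac{3}{-138} = 6 - - \frac{1}{46} = 6 + \frac{1}{46} = \frac{277}{46} \approx 6.0217$)
$r = -137$
$\left(m + r\right) \sqrt{54 - 59} = \left(\frac{277}{46} - 137\right) \sqrt{54 - 59} = - \frac{6025 \sqrt{-5}}{46} = - \frac{6025 i \sqrt{5}}{46}$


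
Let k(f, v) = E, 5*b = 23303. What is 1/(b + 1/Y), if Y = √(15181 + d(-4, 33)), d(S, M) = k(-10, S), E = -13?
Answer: 1767299520/8236676142887 - 200*√237/8236676142887 ≈ 0.00021456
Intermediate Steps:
b = 23303/5 (b = (⅕)*23303 = 23303/5 ≈ 4660.6)
k(f, v) = -13
d(S, M) = -13
Y = 8*√237 (Y = √(15181 - 13) = √15168 = 8*√237 ≈ 123.16)
1/(b + 1/Y) = 1/(23303/5 + 1/(8*√237)) = 1/(23303/5 + √237/1896)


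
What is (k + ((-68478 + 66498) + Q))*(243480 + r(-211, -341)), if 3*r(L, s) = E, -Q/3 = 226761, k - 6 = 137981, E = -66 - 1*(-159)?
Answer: -132537193036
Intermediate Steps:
E = 93 (E = -66 + 159 = 93)
k = 137987 (k = 6 + 137981 = 137987)
Q = -680283 (Q = -3*226761 = -680283)
r(L, s) = 31 (r(L, s) = (1/3)*93 = 31)
(k + ((-68478 + 66498) + Q))*(243480 + r(-211, -341)) = (137987 + ((-68478 + 66498) - 680283))*(243480 + 31) = (137987 + (-1980 - 680283))*243511 = (137987 - 682263)*243511 = -544276*243511 = -132537193036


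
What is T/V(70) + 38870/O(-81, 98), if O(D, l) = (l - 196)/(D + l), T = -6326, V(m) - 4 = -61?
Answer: -18522541/2793 ≈ -6631.8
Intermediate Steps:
V(m) = -57 (V(m) = 4 - 61 = -57)
O(D, l) = (-196 + l)/(D + l)
T/V(70) + 38870/O(-81, 98) = -6326/(-57) + 38870/(((-196 + 98)/(-81 + 98))) = -6326*(-1/57) + 38870/((-98/17)) = 6326/57 + 38870/(((1/17)*(-98))) = 6326/57 + 38870/(-98/17) = 6326/57 + 38870*(-17/98) = 6326/57 - 330395/49 = -18522541/2793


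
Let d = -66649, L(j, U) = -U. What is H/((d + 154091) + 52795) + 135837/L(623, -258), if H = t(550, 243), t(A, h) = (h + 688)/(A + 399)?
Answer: 140138415251/266169826 ≈ 526.50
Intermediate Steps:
t(A, h) = (688 + h)/(399 + A)
H = 931/949 (H = (688 + 243)/(399 + 550) = 931/949 ≈ 0.98103)
H/((d + 154091) + 52795) + 135837/L(623, -258) = 931/(949*((-66649 + 154091) + 52795)) + 135837/((-1*(-258))) = 931/(949*(87442 + 52795)) + 135837/258 = (931/949)/140237 + 135837*(1/258) = (931/949)*(1/140237) + 1053/2 = 931/133084913 + 1053/2 = 140138415251/266169826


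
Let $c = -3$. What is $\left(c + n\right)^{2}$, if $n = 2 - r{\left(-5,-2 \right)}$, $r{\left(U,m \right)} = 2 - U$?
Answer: $64$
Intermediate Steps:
$n = -5$ ($n = 2 - \left(2 - -5\right) = 2 - \left(2 + 5\right) = 2 - 7 = -5$)
$\left(c + n\right)^{2} = \left(-3 - 5\right)^{2} = \left(-8\right)^{2} = 64$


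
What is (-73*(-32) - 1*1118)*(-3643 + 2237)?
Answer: -1712508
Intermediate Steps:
(-73*(-32) - 1*1118)*(-3643 + 2237) = (2336 - 1118)*(-1406) = 1218*(-1406) = -1712508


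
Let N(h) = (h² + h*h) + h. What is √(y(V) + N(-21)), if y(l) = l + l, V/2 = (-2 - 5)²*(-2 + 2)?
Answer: √861 ≈ 29.343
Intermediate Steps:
V = 0 (V = 2*((-2 - 5)²*(-2 + 2)) = 2*((-7)²*0) = 2*(49*0) = 2*0 = 0)
y(l) = 2*l
N(h) = h + 2*h² (N(h) = (h² + h²) + h = 2*h² + h = h + 2*h²)
√(y(V) + N(-21)) = √(2*0 - 21*(1 + 2*(-21))) = √(0 - 21*(1 - 42)) = √(0 - 21*(-41)) = √(0 + 861) = √861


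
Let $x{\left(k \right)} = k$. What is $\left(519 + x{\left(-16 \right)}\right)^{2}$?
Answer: $253009$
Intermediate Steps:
$\left(519 + x{\left(-16 \right)}\right)^{2} = \left(519 - 16\right)^{2} = 503^{2} = 253009$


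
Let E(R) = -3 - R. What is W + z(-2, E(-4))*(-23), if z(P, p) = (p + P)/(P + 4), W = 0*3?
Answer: 23/2 ≈ 11.500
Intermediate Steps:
W = 0
z(P, p) = (P + p)/(4 + P)
W + z(-2, E(-4))*(-23) = 0 + ((-2 + (-3 - 1*(-4)))/(4 - 2))*(-23) = 0 + ((-2 + (-3 + 4))/2)*(-23) = 0 + ((-2 + 1)/2)*(-23) = 0 + ((½)*(-1))*(-23) = 0 - ½*(-23) = 0 + 23/2 = 23/2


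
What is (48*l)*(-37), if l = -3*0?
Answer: 0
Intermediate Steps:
l = 0
(48*l)*(-37) = (48*0)*(-37) = 0*(-37) = 0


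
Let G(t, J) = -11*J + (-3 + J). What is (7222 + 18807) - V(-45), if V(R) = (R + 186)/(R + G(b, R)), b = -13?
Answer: 3487839/134 ≈ 26029.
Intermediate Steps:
G(t, J) = -3 - 10*J
V(R) = (186 + R)/(-3 - 9*R) (V(R) = (R + 186)/(R + (-3 - 10*R)) = (186 + R)/(-3 - 9*R))
(7222 + 18807) - V(-45) = (7222 + 18807) - (-186 - 1*(-45))/(3*(1 + 3*(-45))) = 26029 - (-186 + 45)/(3*(1 - 135)) = 26029 - (-141)/(3*(-134)) = 26029 - (-1)*(-141)/(3*134) = 26029 - 1*47/134 = 26029 - 47/134 = 3487839/134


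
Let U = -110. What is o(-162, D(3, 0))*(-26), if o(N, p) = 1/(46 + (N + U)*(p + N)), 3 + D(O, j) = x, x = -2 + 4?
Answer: -1/1707 ≈ -0.00058582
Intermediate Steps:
x = 2
D(O, j) = -1 (D(O, j) = -3 + 2 = -1)
o(N, p) = 1/(46 + (-110 + N)*(N + p)) (o(N, p) = 1/(46 + (N - 110)*(p + N)) = 1/(46 + (-110 + N)*(N + p)))
o(-162, D(3, 0))*(-26) = -26/(46 + (-162)² - 110*(-162) - 110*(-1) - 162*(-1)) = -26/(46 + 26244 + 17820 + 110 + 162) = -26/44382 = (1/44382)*(-26) = -1/1707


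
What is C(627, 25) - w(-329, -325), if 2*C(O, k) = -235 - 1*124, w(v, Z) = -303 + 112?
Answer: 23/2 ≈ 11.500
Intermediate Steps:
w(v, Z) = -191
C(O, k) = -359/2 (C(O, k) = (-235 - 1*124)/2 = (-235 - 124)/2 = (½)*(-359) = -359/2)
C(627, 25) - w(-329, -325) = -359/2 - 1*(-191) = -359/2 + 191 = 23/2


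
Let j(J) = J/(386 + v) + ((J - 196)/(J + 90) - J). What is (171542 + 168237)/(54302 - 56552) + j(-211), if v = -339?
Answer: 68470507/1163250 ≈ 58.861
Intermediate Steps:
j(J) = -46*J/47 + (-196 + J)/(90 + J) (j(J) = J/(386 - 339) + ((J - 196)/(J + 90) - J) = J/47 + ((-196 + J)/(90 + J) - J) = J/47 + (-J + (-196 + J)/(90 + J)) = -46*J/47 + (-196 + J)/(90 + J))
(171542 + 168237)/(54302 - 56552) + j(-211) = (171542 + 168237)/(54302 - 56552) + (-9212 - 4093*(-211) - 46*(-211)**2)/(47*(90 - 211)) = 339779/(-2250) + (1/47)*(-9212 + 863623 - 46*44521)/(-121) = 339779*(-1/2250) + (1/47)*(-1/121)*(-9212 + 863623 - 2047966) = -339779/2250 + (1/47)*(-1/121)*(-1193555) = -339779/2250 + 108505/517 = 68470507/1163250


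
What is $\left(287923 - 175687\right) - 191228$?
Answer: $-78992$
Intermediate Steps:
$\left(287923 - 175687\right) - 191228 = 112236 - 191228 = -78992$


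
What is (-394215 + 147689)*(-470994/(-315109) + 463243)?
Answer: -35986018872313006/315109 ≈ -1.1420e+11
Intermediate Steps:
(-394215 + 147689)*(-470994/(-315109) + 463243) = -246526*(-470994*(-1/315109) + 463243) = -246526*(470994/315109 + 463243) = -246526*145972509481/315109 = -35986018872313006/315109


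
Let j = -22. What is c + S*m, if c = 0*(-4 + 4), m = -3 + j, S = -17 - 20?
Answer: 925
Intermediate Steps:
S = -37
m = -25 (m = -3 - 22 = -25)
c = 0 (c = 0*0 = 0)
c + S*m = 0 - 37*(-25) = 0 + 925 = 925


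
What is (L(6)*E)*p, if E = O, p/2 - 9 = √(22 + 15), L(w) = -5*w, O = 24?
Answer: -12960 - 1440*√37 ≈ -21719.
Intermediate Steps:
p = 18 + 2*√37 (p = 18 + 2*√(22 + 15) = 18 + 2*√37 ≈ 30.166)
E = 24
(L(6)*E)*p = (-5*6*24)*(18 + 2*√37) = (-30*24)*(18 + 2*√37) = -720*(18 + 2*√37) = -12960 - 1440*√37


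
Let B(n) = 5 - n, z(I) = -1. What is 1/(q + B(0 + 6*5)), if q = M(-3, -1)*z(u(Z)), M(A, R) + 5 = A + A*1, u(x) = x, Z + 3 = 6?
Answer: -1/14 ≈ -0.071429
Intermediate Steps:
Z = 3 (Z = -3 + 6 = 3)
M(A, R) = -5 + 2*A (M(A, R) = -5 + (A + A*1) = -5 + (A + A) = -5 + 2*A)
q = 11 (q = (-5 + 2*(-3))*(-1) = (-5 - 6)*(-1) = -11*(-1) = 11)
1/(q + B(0 + 6*5)) = 1/(11 + (5 - (0 + 6*5))) = 1/(11 + (5 - (0 + 30))) = 1/(11 + (5 - 1*30)) = 1/(11 + (5 - 30)) = 1/(11 - 25) = 1/(-14) = -1/14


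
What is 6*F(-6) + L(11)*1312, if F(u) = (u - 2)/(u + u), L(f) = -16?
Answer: -20988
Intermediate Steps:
F(u) = (-2 + u)/(2*u) (F(u) = (-2 + u)/((2*u)) = (-2 + u)*(1/(2*u)) = (-2 + u)/(2*u))
6*F(-6) + L(11)*1312 = 6*((½)*(-2 - 6)/(-6)) - 16*1312 = 6*((½)*(-⅙)*(-8)) - 20992 = 6*(⅔) - 20992 = 4 - 20992 = -20988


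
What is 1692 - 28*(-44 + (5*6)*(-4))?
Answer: 6284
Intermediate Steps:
1692 - 28*(-44 + (5*6)*(-4)) = 1692 - 28*(-44 + 30*(-4)) = 1692 - 28*(-44 - 120) = 1692 - 28*(-164) = 1692 - 1*(-4592) = 1692 + 4592 = 6284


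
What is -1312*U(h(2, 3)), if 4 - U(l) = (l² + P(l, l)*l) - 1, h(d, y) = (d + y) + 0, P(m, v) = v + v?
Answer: 91840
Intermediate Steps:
P(m, v) = 2*v
h(d, y) = d + y
U(l) = 5 - 3*l² (U(l) = 4 - ((l² + (2*l)*l) - 1) = 4 - ((l² + 2*l²) - 1) = 4 - (3*l² - 1) = 4 - (-1 + 3*l²) = 4 + (1 - 3*l²) = 5 - 3*l²)
-1312*U(h(2, 3)) = -1312*(5 - 3*(2 + 3)²) = -1312*(5 - 3*5²) = -1312*(5 - 3*25) = -1312*(5 - 75) = -1312*(-70) = 91840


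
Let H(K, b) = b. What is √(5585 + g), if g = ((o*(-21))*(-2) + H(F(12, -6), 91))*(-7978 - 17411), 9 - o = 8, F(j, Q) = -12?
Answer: 4*I*√210697 ≈ 1836.1*I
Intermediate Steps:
o = 1 (o = 9 - 1*8 = 9 - 8 = 1)
g = -3376737 (g = ((1*(-21))*(-2) + 91)*(-7978 - 17411) = (-21*(-2) + 91)*(-25389) = (42 + 91)*(-25389) = 133*(-25389) = -3376737)
√(5585 + g) = √(5585 - 3376737) = √(-3371152) = 4*I*√210697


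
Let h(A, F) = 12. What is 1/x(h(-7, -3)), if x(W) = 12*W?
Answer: 1/144 ≈ 0.0069444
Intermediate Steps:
1/x(h(-7, -3)) = 1/(12*12) = 1/144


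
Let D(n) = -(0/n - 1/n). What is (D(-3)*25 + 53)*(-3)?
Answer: -134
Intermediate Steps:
D(n) = 1/n (D(n) = -(0 - 1/n) = -(-1)/n = 1/n)
(D(-3)*25 + 53)*(-3) = (25/(-3) + 53)*(-3) = (-1/3*25 + 53)*(-3) = (-25/3 + 53)*(-3) = (134/3)*(-3) = -134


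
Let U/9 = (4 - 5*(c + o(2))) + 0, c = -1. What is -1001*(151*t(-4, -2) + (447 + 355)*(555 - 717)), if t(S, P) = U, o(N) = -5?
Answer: 83801718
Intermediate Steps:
U = 306 (U = 9*((4 - 5*(-1 - 5)) + 0) = 9*((4 - 5*(-6)) + 0) = 9*((4 + 30) + 0) = 9*(34 + 0) = 9*34 = 306)
t(S, P) = 306
-1001*(151*t(-4, -2) + (447 + 355)*(555 - 717)) = -1001*(151*306 + (447 + 355)*(555 - 717)) = -1001*(46206 + 802*(-162)) = -1001*(46206 - 129924) = -1001*(-83718) = 83801718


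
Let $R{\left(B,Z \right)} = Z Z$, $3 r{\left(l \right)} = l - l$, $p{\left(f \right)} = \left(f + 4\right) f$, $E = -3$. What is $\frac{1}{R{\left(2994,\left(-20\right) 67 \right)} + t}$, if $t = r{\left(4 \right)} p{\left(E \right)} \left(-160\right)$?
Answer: $\frac{1}{1795600} \approx 5.5692 \cdot 10^{-7}$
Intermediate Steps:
$p{\left(f \right)} = f \left(4 + f\right)$ ($p{\left(f \right)} = \left(4 + f\right) f = f \left(4 + f\right)$)
$r{\left(l \right)} = 0$ ($r{\left(l \right)} = \frac{l - l}{3} = \frac{1}{3} \cdot 0 = 0$)
$R{\left(B,Z \right)} = Z^{2}$
$t = 0$ ($t = 0 \left(- 3 \left(4 - 3\right)\right) \left(-160\right) = 0 \left(\left(-3\right) 1\right) \left(-160\right) = 0 \left(-3\right) \left(-160\right) = 0 \left(-160\right) = 0$)
$\frac{1}{R{\left(2994,\left(-20\right) 67 \right)} + t} = \frac{1}{\left(\left(-20\right) 67\right)^{2} + 0} = \frac{1}{\left(-1340\right)^{2} + 0} = \frac{1}{1795600 + 0} = \frac{1}{1795600}$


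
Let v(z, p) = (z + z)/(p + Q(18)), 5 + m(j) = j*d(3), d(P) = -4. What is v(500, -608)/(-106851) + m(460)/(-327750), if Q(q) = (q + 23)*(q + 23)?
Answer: 14080238129/2505127037550 ≈ 0.0056206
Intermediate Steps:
Q(q) = (23 + q)² (Q(q) = (23 + q)*(23 + q) = (23 + q)²)
m(j) = -5 - 4*j (m(j) = -5 + j*(-4) = -5 - 4*j)
v(z, p) = 2*z/(1681 + p) (v(z, p) = (z + z)/(p + (23 + 18)²) = (2*z)/(p + 41²) = (2*z)/(p + 1681) = (2*z)/(1681 + p) = 2*z/(1681 + p))
v(500, -608)/(-106851) + m(460)/(-327750) = (2*500/(1681 - 608))/(-106851) + (-5 - 4*460)/(-327750) = (2*500/1073)*(-1/106851) + (-5 - 1840)*(-1/327750) = (2*500*(1/1073))*(-1/106851) - 1845*(-1/327750) = (1000/1073)*(-1/106851) + 123/21850 = -1000/114651123 + 123/21850 = 14080238129/2505127037550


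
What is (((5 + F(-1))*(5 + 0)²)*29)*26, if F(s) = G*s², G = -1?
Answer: 75400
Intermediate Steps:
F(s) = -s²
(((5 + F(-1))*(5 + 0)²)*29)*26 = (((5 - 1*(-1)²)*(5 + 0)²)*29)*26 = (((5 - 1*1)*5²)*29)*26 = (((5 - 1)*25)*29)*26 = ((4*25)*29)*26 = (100*29)*26 = 2900*26 = 75400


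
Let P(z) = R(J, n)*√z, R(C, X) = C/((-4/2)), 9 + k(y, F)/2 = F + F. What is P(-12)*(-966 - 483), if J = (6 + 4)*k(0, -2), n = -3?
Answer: -376740*I*√3 ≈ -6.5253e+5*I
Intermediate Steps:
k(y, F) = -18 + 4*F (k(y, F) = -18 + 2*(F + F) = -18 + 2*(2*F) = -18 + 4*F)
J = -260 (J = (6 + 4)*(-18 + 4*(-2)) = 10*(-18 - 8) = 10*(-26) = -260)
R(C, X) = -C/2 (R(C, X) = C/((-4*½)) = C/(-2) = C*(-½) = -C/2)
P(z) = 130*√z (P(z) = (-½*(-260))*√z = 130*√z)
P(-12)*(-966 - 483) = (130*√(-12))*(-966 - 483) = (130*(2*I*√3))*(-1449) = (260*I*√3)*(-1449) = -376740*I*√3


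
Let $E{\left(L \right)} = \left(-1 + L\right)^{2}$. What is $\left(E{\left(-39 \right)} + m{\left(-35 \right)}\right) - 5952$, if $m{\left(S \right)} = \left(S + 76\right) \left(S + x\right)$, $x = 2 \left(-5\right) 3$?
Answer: $-7017$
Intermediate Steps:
$x = -30$ ($x = \left(-10\right) 3 = -30$)
$m{\left(S \right)} = \left(-30 + S\right) \left(76 + S\right)$ ($m{\left(S \right)} = \left(S + 76\right) \left(S - 30\right) = \left(76 + S\right) \left(-30 + S\right) = \left(-30 + S\right) \left(76 + S\right)$)
$\left(E{\left(-39 \right)} + m{\left(-35 \right)}\right) - 5952 = \left(\left(-1 - 39\right)^{2} + \left(-2280 + \left(-35\right)^{2} + 46 \left(-35\right)\right)\right) - 5952 = \left(\left(-40\right)^{2} - 2665\right) - 5952 = \left(1600 - 2665\right) - 5952 = -1065 - 5952 = -7017$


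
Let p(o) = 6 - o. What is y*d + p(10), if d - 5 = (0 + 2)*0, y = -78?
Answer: -394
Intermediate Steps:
d = 5 (d = 5 + (0 + 2)*0 = 5 + 2*0 = 5 + 0 = 5)
y*d + p(10) = -78*5 + (6 - 1*10) = -390 + (6 - 10) = -390 - 4 = -394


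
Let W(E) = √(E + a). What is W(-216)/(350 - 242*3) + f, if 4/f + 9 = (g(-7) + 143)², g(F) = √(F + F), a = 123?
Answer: (-10213*√93 - 752*I - 143*I*√1302)/(376*(-10213*I + 143*√14)) ≈ 0.00019529 - 0.025658*I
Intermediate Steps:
g(F) = √2*√F (g(F) = √(2*F) = √2*√F)
f = 4/(-9 + (143 + I*√14)²) (f = 4/(-9 + (√2*√(-7) + 143)²) = 4/(-9 + (√2*(I*√7) + 143)²) = 4/(-9 + (I*√14 + 143)²) = 4/(-9 + (143 + I*√14)²) ≈ 0.00019529 - 1.0231e-5*I)
W(E) = √(123 + E) (W(E) = √(E + 123) = √(123 + E))
W(-216)/(350 - 242*3) + f = √(123 - 216)/(350 - 242*3) + (2918/14941665 - 286*I*√14/104591655) = √(-93)/(350 - 726) + (2918/14941665 - 286*I*√14/104591655) = (I*√93)/(-376) + (2918/14941665 - 286*I*√14/104591655) = (I*√93)*(-1/376) + (2918/14941665 - 286*I*√14/104591655) = -I*√93/376 + (2918/14941665 - 286*I*√14/104591655) = 2918/14941665 - 286*I*√14/104591655 - I*√93/376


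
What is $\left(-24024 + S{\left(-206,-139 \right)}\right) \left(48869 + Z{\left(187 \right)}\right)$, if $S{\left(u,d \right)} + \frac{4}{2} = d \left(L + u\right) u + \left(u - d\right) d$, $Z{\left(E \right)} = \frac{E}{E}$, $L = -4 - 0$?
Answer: $-294581176110$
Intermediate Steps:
$L = -4$ ($L = -4 + 0 = -4$)
$Z{\left(E \right)} = 1$
$S{\left(u,d \right)} = -2 + d \left(u - d\right) + d u \left(-4 + u\right)$ ($S{\left(u,d \right)} = -2 + \left(d \left(-4 + u\right) u + \left(u - d\right) d\right) = -2 + \left(d u \left(-4 + u\right) + d \left(u - d\right)\right) = -2 + \left(d \left(u - d\right) + d u \left(-4 + u\right)\right) = -2 + d \left(u - d\right) + d u \left(-4 + u\right)$)
$\left(-24024 + S{\left(-206,-139 \right)}\right) \left(48869 + Z{\left(187 \right)}\right) = \left(-24024 - \left(19323 + 85902 + 5898604\right)\right) \left(48869 + 1\right) = \left(-24024 - 6003829\right) 48870 = \left(-6027853\right) 48870 = -294581176110$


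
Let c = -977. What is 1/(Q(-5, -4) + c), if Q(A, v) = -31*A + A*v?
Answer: -1/802 ≈ -0.0012469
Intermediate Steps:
1/(Q(-5, -4) + c) = 1/(-5*(-31 - 4) - 977) = 1/(-5*(-35) - 977) = 1/(175 - 977) = 1/(-802) = -1/802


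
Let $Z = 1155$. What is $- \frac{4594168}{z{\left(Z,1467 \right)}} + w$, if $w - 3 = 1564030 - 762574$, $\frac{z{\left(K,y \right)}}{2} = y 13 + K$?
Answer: $\frac{8104006325}{10113} \approx 8.0135 \cdot 10^{5}$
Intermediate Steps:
$z{\left(K,y \right)} = 2 K + 26 y$ ($z{\left(K,y \right)} = 2 \left(y 13 + K\right) = 2 \left(13 y + K\right) = 2 \left(K + 13 y\right) = 2 K + 26 y$)
$w = 801459$ ($w = 3 + \left(1564030 - 762574\right) = 3 + 801456 = 801459$)
$- \frac{4594168}{z{\left(Z,1467 \right)}} + w = - \frac{4594168}{2 \cdot 1155 + 26 \cdot 1467} + 801459 = - \frac{4594168}{2310 + 38142} + 801459 = - \frac{4594168}{40452} + 801459 = \left(-4594168\right) \frac{1}{40452} + 801459 = - \frac{1148542}{10113} + 801459 = \frac{8104006325}{10113}$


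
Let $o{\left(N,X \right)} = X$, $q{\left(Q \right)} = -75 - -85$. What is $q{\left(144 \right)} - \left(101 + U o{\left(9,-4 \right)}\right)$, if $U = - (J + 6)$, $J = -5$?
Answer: $-95$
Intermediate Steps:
$q{\left(Q \right)} = 10$ ($q{\left(Q \right)} = -75 + 85 = 10$)
$U = -1$ ($U = - (-5 + 6) = \left(-1\right) 1 = -1$)
$q{\left(144 \right)} - \left(101 + U o{\left(9,-4 \right)}\right) = 10 - \left(101 - -4\right) = 10 - \left(101 + 4\right) = 10 - 105 = -95$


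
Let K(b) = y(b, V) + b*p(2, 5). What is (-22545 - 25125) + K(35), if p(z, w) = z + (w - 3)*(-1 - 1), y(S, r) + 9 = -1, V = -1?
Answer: -47750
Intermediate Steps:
y(S, r) = -10 (y(S, r) = -9 - 1 = -10)
p(z, w) = 6 + z - 2*w (p(z, w) = z + (-3 + w)*(-2) = z + (6 - 2*w) = 6 + z - 2*w)
K(b) = -10 - 2*b (K(b) = -10 + b*(6 + 2 - 2*5) = -10 + b*(6 + 2 - 10) = -10 + b*(-2) = -10 - 2*b)
(-22545 - 25125) + K(35) = (-22545 - 25125) + (-10 - 2*35) = -47670 + (-10 - 70) = -47670 - 80 = -47750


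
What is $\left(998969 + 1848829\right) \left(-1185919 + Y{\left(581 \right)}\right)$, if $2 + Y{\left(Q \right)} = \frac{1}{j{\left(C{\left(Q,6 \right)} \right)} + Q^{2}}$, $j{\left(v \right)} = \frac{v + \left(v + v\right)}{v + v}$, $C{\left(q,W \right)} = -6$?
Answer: $- \frac{2280074987997449154}{675125} \approx -3.3773 \cdot 10^{12}$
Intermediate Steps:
$j{\left(v \right)} = \frac{3}{2}$ ($j{\left(v \right)} = \frac{v + 2 v}{2 v} = 3 v \frac{1}{2 v} = \frac{3}{2}$)
$Y{\left(Q \right)} = -2 + \frac{1}{\frac{3}{2} + Q^{2}}$
$\left(998969 + 1848829\right) \left(-1185919 + Y{\left(581 \right)}\right) = \left(998969 + 1848829\right) \left(-1185919 + \frac{4 \left(-1 - 581^{2}\right)}{3 + 2 \cdot 581^{2}}\right) = 2847798 \left(-1185919 + \frac{4 \left(-1 - 337561\right)}{3 + 2 \cdot 337561}\right) = 2847798 \left(-1185919 + \frac{4 \left(-1 - 337561\right)}{3 + 675122}\right) = 2847798 \left(-1185919 + 4 \cdot \frac{1}{675125} \left(-337562\right)\right) = 2847798 \left(-1185919 - \frac{1350248}{675125}\right) = 2847798 \left(- \frac{800644915123}{675125}\right) = - \frac{2280074987997449154}{675125}$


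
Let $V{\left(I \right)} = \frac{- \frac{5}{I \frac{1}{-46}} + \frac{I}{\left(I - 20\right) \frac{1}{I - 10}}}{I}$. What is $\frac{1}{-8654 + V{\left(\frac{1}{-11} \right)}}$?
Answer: $\frac{221}{4238007} \approx 5.2147 \cdot 10^{-5}$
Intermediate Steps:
$V{\left(I \right)} = \frac{\frac{230}{I} + \frac{I \left(-10 + I\right)}{-20 + I}}{I}$ ($V{\left(I \right)} = \frac{- \frac{5}{I \left(- \frac{1}{46}\right)} + \frac{I}{\left(-20 + I\right) \frac{1}{-10 + I}}}{I} = \frac{- \frac{5}{\left(- \frac{1}{46}\right) I} + \frac{I}{\frac{1}{-10 + I} \left(-20 + I\right)}}{I} = \frac{- 5 \left(- \frac{46}{I}\right) + I \frac{-10 + I}{-20 + I}}{I} = \frac{\frac{230}{I} + \frac{I \left(-10 + I\right)}{-20 + I}}{I}$)
$\frac{1}{-8654 + V{\left(\frac{1}{-11} \right)}} = \frac{1}{-8654 + \frac{-4600 + \left(\frac{1}{-11}\right)^{3} - 10 \left(\frac{1}{-11}\right)^{2} + \frac{230}{-11}}{\frac{1}{121} \left(-20 + \frac{1}{-11}\right)}} = \frac{1}{-8654 + \frac{-4600 + \left(- \frac{1}{11}\right)^{3} - 10 \left(- \frac{1}{11}\right)^{2} + 230 \left(- \frac{1}{11}\right)}{\frac{1}{121} \left(-20 - \frac{1}{11}\right)}} = \frac{1}{-8654 + \frac{121 \left(-4600 - \frac{1}{1331} - \frac{10}{121} - \frac{230}{11}\right)}{- \frac{221}{11}}} = \frac{1}{-8654 + 121 \left(- \frac{11}{221}\right) \left(-4600 - \frac{1}{1331} - \frac{10}{121} - \frac{230}{11}\right)} = \frac{1}{-8654 + 121 \left(- \frac{11}{221}\right) \left(- \frac{6150541}{1331}\right)} = \frac{1}{-8654 + \frac{6150541}{221}} = \frac{1}{\frac{4238007}{221}} = \frac{221}{4238007}$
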